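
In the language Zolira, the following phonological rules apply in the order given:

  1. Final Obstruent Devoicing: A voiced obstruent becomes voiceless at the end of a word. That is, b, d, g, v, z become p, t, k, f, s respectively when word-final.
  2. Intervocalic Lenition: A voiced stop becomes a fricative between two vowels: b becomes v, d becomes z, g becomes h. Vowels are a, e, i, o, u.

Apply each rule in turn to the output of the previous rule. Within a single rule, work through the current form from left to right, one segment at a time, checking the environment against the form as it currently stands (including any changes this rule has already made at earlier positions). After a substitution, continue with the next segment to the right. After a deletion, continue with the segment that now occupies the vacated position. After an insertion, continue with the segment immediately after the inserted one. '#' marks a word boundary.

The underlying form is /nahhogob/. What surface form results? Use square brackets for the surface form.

1 Final Obstruent Devoicing: [nahhogob] → [nahhogop]
2 Intervocalic Lenition: [nahhogop] → [nahhohop]

[nahhohop]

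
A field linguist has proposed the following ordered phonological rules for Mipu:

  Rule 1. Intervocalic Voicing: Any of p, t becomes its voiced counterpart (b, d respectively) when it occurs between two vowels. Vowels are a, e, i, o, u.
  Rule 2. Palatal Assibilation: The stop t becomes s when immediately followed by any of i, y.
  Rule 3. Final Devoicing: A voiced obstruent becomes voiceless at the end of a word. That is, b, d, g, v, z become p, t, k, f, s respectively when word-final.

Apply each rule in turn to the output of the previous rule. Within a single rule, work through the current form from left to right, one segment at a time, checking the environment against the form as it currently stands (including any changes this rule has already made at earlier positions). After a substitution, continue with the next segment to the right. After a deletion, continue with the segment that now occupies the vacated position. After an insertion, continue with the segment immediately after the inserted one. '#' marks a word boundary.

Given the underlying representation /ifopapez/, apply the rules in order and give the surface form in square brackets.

Rule 1 Intervocalic Voicing: [ifopapez] → [ifobabez]
Rule 2 Palatal Assibilation: no change — [ifobabez]
Rule 3 Final Devoicing: [ifobabez] → [ifobabes]

[ifobabes]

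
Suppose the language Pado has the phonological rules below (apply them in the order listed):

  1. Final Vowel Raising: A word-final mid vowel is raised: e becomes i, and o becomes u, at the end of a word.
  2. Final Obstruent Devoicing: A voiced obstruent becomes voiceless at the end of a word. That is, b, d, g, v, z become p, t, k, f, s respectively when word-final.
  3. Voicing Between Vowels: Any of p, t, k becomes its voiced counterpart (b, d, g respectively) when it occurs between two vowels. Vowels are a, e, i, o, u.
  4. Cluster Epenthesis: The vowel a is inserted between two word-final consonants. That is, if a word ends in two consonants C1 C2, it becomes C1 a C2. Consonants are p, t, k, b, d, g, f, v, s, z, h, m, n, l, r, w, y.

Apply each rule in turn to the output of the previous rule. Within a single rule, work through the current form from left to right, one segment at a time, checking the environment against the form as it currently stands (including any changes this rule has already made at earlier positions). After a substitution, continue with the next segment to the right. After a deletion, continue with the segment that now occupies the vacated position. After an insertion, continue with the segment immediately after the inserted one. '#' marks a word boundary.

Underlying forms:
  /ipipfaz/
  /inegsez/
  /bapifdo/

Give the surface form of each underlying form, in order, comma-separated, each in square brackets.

[ibipfas], [inegses], [babifdu]

/ipipfaz/:
  1 Final Vowel Raising: no change — [ipipfaz]
  2 Final Obstruent Devoicing: [ipipfaz] → [ipipfas]
  3 Voicing Between Vowels: [ipipfas] → [ibipfas]
  4 Cluster Epenthesis: no change — [ibipfas]
/inegsez/:
  1 Final Vowel Raising: no change — [inegsez]
  2 Final Obstruent Devoicing: [inegsez] → [inegses]
  3 Voicing Between Vowels: no change — [inegses]
  4 Cluster Epenthesis: no change — [inegses]
/bapifdo/:
  1 Final Vowel Raising: [bapifdo] → [bapifdu]
  2 Final Obstruent Devoicing: no change — [bapifdu]
  3 Voicing Between Vowels: [bapifdu] → [babifdu]
  4 Cluster Epenthesis: no change — [babifdu]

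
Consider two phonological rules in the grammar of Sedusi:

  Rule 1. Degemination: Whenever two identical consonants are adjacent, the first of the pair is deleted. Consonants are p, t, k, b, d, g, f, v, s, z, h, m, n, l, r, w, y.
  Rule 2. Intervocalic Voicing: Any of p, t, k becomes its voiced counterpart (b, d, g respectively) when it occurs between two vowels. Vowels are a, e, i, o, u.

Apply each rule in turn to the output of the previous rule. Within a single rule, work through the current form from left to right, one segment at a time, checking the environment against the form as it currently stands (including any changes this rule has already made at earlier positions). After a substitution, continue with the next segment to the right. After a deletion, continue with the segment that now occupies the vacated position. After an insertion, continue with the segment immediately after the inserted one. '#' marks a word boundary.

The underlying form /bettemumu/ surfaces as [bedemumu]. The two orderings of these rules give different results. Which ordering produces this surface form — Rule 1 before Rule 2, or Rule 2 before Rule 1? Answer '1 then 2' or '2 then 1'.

1 then 2

Order 1 then 2:
  1 Degemination: [bettemumu] → [betemumu]
  2 Intervocalic Voicing: [betemumu] → [bedemumu]
  result: [bedemumu]
Order 2 then 1:
  2 Intervocalic Voicing: no change — [bettemumu]
  1 Degemination: [bettemumu] → [betemumu]
  result: [betemumu]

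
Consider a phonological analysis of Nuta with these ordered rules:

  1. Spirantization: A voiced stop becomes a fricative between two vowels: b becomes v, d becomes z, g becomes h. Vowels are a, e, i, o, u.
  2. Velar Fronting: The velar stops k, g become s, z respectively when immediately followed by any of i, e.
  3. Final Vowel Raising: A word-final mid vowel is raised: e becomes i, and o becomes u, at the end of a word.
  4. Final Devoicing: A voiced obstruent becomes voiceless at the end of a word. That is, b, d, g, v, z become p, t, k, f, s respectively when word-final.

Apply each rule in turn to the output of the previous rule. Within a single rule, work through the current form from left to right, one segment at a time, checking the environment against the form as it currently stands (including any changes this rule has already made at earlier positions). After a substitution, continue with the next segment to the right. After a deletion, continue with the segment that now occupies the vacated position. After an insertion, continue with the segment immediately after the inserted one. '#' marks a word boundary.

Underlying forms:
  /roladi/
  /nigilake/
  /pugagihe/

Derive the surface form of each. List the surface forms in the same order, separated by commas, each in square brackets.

/roladi/:
  1 Spirantization: [roladi] → [rolazi]
  2 Velar Fronting: no change — [rolazi]
  3 Final Vowel Raising: no change — [rolazi]
  4 Final Devoicing: no change — [rolazi]
/nigilake/:
  1 Spirantization: [nigilake] → [nihilake]
  2 Velar Fronting: [nihilake] → [nihilase]
  3 Final Vowel Raising: [nihilase] → [nihilasi]
  4 Final Devoicing: no change — [nihilasi]
/pugagihe/:
  1 Spirantization: [pugagihe] → [puhahihe]
  2 Velar Fronting: no change — [puhahihe]
  3 Final Vowel Raising: [puhahihe] → [puhahihi]
  4 Final Devoicing: no change — [puhahihi]

[rolazi], [nihilasi], [puhahihi]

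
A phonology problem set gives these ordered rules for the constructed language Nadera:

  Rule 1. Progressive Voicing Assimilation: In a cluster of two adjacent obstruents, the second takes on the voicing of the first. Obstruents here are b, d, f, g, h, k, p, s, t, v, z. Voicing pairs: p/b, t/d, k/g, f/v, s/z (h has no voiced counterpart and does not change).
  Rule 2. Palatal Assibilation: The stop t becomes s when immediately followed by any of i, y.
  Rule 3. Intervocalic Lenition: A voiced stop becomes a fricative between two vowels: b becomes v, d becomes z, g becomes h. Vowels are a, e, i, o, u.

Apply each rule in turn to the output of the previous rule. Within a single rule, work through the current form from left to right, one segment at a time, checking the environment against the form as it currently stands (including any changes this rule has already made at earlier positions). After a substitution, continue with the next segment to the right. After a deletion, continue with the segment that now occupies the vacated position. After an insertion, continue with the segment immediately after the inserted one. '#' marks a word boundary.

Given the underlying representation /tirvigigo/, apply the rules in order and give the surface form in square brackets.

Rule 1 Progressive Voicing Assimilation: no change — [tirvigigo]
Rule 2 Palatal Assibilation: [tirvigigo] → [sirvigigo]
Rule 3 Intervocalic Lenition: [sirvigigo] → [sirvihiho]

[sirvihiho]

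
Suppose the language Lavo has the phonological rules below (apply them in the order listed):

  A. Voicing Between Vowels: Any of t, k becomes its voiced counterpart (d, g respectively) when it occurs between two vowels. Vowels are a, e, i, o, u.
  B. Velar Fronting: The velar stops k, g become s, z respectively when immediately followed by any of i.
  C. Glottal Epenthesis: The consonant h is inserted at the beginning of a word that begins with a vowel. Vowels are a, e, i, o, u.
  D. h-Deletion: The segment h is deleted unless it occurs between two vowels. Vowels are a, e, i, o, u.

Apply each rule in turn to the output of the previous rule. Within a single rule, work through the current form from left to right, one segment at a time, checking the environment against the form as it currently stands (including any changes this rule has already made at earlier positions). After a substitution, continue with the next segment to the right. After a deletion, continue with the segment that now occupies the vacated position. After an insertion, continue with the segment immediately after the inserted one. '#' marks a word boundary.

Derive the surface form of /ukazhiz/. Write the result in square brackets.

A Voicing Between Vowels: [ukazhiz] → [ugazhiz]
B Velar Fronting: no change — [ugazhiz]
C Glottal Epenthesis: [ugazhiz] → [hugazhiz]
D h-Deletion: [hugazhiz] → [ugaziz]

[ugaziz]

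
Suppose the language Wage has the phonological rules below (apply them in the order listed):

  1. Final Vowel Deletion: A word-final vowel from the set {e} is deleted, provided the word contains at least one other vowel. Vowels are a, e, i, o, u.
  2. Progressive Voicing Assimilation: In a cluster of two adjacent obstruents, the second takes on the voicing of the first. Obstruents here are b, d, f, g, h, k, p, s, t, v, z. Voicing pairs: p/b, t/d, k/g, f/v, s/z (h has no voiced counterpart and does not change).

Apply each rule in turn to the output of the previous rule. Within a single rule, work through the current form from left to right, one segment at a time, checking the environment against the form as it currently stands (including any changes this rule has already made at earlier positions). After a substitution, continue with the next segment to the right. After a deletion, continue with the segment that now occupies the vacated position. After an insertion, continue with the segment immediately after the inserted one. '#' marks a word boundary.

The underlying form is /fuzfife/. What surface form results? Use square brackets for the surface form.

[fuzvif]

1 Final Vowel Deletion: [fuzfife] → [fuzfif]
2 Progressive Voicing Assimilation: [fuzfif] → [fuzvif]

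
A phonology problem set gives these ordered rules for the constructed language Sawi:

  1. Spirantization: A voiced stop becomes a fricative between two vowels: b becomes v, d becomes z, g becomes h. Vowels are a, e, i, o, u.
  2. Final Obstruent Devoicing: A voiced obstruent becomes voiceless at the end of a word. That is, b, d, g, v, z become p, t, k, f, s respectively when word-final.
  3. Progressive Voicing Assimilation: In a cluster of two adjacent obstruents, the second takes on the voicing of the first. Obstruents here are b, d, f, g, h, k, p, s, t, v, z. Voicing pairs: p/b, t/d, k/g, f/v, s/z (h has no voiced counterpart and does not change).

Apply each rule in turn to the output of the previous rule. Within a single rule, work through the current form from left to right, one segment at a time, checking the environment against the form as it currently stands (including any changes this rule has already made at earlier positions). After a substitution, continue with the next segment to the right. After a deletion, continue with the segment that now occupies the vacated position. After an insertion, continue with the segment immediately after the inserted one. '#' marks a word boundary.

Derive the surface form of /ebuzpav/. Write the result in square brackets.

[evuzbaf]

1 Spirantization: [ebuzpav] → [evuzpav]
2 Final Obstruent Devoicing: [evuzpav] → [evuzpaf]
3 Progressive Voicing Assimilation: [evuzpaf] → [evuzbaf]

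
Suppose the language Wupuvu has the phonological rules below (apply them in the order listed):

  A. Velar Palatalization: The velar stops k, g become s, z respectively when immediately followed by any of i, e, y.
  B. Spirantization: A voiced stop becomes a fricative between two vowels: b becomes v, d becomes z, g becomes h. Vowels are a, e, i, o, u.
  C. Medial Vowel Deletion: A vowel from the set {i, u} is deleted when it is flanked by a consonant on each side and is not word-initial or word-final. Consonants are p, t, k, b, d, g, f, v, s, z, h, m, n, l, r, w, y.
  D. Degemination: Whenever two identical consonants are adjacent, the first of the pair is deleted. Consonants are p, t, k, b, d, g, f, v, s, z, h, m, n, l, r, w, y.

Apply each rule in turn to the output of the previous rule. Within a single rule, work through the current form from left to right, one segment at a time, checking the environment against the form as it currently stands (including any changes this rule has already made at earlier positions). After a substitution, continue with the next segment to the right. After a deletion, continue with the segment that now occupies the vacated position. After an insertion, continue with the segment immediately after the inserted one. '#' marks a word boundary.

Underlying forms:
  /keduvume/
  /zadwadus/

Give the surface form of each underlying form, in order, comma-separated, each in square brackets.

[sezvme], [zadwazs]

/keduvume/:
  A Velar Palatalization: [keduvume] → [seduvume]
  B Spirantization: [seduvume] → [sezuvume]
  C Medial Vowel Deletion: [sezuvume] → [sezvme]
  D Degemination: no change — [sezvme]
/zadwadus/:
  A Velar Palatalization: no change — [zadwadus]
  B Spirantization: [zadwadus] → [zadwazus]
  C Medial Vowel Deletion: [zadwazus] → [zadwazs]
  D Degemination: no change — [zadwazs]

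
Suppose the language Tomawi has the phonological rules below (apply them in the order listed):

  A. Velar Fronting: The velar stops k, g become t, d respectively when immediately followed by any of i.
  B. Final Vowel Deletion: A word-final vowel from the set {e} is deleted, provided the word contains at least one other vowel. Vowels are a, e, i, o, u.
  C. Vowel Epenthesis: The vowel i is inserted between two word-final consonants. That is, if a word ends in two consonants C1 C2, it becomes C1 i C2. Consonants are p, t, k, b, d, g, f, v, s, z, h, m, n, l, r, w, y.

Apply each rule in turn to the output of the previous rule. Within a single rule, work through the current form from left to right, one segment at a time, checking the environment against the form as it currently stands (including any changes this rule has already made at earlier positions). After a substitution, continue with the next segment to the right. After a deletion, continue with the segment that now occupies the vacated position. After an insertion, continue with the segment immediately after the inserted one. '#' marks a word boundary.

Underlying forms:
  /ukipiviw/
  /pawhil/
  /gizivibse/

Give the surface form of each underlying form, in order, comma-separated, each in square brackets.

[utipiviw], [pawhil], [dizivibis]

/ukipiviw/:
  A Velar Fronting: [ukipiviw] → [utipiviw]
  B Final Vowel Deletion: no change — [utipiviw]
  C Vowel Epenthesis: no change — [utipiviw]
/pawhil/:
  A Velar Fronting: no change — [pawhil]
  B Final Vowel Deletion: no change — [pawhil]
  C Vowel Epenthesis: no change — [pawhil]
/gizivibse/:
  A Velar Fronting: [gizivibse] → [dizivibse]
  B Final Vowel Deletion: [dizivibse] → [dizivibs]
  C Vowel Epenthesis: [dizivibs] → [dizivibis]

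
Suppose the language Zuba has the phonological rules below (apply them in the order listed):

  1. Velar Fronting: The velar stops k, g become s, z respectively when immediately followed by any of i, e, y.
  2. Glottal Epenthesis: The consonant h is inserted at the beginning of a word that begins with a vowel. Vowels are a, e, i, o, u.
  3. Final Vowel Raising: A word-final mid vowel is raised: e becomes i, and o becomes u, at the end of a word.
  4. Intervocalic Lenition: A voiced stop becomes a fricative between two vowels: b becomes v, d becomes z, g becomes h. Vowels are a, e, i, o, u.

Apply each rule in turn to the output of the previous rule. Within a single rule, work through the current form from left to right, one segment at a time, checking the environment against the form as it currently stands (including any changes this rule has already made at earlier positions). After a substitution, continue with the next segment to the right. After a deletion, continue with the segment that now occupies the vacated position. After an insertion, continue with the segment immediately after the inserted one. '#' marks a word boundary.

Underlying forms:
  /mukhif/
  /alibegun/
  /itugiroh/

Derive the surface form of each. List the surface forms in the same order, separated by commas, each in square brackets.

[mukhif], [halivehun], [hituziroh]

/mukhif/:
  1 Velar Fronting: no change — [mukhif]
  2 Glottal Epenthesis: no change — [mukhif]
  3 Final Vowel Raising: no change — [mukhif]
  4 Intervocalic Lenition: no change — [mukhif]
/alibegun/:
  1 Velar Fronting: no change — [alibegun]
  2 Glottal Epenthesis: [alibegun] → [halibegun]
  3 Final Vowel Raising: no change — [halibegun]
  4 Intervocalic Lenition: [halibegun] → [halivehun]
/itugiroh/:
  1 Velar Fronting: [itugiroh] → [ituziroh]
  2 Glottal Epenthesis: [ituziroh] → [hituziroh]
  3 Final Vowel Raising: no change — [hituziroh]
  4 Intervocalic Lenition: no change — [hituziroh]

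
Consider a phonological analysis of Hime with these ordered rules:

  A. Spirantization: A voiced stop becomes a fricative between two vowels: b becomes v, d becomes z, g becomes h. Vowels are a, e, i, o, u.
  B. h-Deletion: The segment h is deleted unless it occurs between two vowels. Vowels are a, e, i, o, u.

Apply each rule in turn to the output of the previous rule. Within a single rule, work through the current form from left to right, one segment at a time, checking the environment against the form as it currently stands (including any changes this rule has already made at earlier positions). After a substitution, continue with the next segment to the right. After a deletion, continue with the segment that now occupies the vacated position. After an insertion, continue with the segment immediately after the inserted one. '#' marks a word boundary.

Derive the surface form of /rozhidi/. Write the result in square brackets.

A Spirantization: [rozhidi] → [rozhizi]
B h-Deletion: [rozhizi] → [rozizi]

[rozizi]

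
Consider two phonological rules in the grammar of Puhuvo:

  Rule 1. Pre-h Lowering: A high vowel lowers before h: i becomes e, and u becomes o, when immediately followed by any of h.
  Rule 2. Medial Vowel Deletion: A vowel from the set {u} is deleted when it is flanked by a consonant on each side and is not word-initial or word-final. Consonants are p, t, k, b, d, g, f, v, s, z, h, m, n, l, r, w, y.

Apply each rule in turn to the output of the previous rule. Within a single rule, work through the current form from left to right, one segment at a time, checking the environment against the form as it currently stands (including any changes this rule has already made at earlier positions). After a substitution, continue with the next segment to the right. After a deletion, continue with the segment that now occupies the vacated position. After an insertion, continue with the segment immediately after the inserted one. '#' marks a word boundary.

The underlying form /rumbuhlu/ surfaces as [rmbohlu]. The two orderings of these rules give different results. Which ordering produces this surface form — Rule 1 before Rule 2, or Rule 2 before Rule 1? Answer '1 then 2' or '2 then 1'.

1 then 2

Order 1 then 2:
  1 Pre-h Lowering: [rumbuhlu] → [rumbohlu]
  2 Medial Vowel Deletion: [rumbohlu] → [rmbohlu]
  result: [rmbohlu]
Order 2 then 1:
  2 Medial Vowel Deletion: [rumbuhlu] → [rmbhlu]
  1 Pre-h Lowering: no change — [rmbhlu]
  result: [rmbhlu]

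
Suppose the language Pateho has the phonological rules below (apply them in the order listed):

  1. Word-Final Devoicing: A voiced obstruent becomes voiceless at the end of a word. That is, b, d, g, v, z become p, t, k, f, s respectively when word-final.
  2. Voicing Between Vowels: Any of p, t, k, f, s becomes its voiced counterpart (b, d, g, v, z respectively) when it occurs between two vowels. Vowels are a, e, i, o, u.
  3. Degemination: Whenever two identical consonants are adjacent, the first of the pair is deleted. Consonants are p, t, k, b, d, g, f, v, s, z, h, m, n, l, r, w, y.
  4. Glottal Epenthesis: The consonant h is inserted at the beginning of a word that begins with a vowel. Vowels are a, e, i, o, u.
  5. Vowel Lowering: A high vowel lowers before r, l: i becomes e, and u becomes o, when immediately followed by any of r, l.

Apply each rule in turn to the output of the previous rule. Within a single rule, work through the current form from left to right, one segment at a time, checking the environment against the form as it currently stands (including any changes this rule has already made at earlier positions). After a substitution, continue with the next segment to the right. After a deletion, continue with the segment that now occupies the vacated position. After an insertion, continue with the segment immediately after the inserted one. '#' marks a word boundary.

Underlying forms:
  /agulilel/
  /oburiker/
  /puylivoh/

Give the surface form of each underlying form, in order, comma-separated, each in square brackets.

/agulilel/:
  1 Word-Final Devoicing: no change — [agulilel]
  2 Voicing Between Vowels: no change — [agulilel]
  3 Degemination: no change — [agulilel]
  4 Glottal Epenthesis: [agulilel] → [hagulilel]
  5 Vowel Lowering: [hagulilel] → [hagolelel]
/oburiker/:
  1 Word-Final Devoicing: no change — [oburiker]
  2 Voicing Between Vowels: [oburiker] → [oburiger]
  3 Degemination: no change — [oburiger]
  4 Glottal Epenthesis: [oburiger] → [hoburiger]
  5 Vowel Lowering: [hoburiger] → [hoboriger]
/puylivoh/:
  1 Word-Final Devoicing: no change — [puylivoh]
  2 Voicing Between Vowels: no change — [puylivoh]
  3 Degemination: no change — [puylivoh]
  4 Glottal Epenthesis: no change — [puylivoh]
  5 Vowel Lowering: no change — [puylivoh]

[hagolelel], [hoboriger], [puylivoh]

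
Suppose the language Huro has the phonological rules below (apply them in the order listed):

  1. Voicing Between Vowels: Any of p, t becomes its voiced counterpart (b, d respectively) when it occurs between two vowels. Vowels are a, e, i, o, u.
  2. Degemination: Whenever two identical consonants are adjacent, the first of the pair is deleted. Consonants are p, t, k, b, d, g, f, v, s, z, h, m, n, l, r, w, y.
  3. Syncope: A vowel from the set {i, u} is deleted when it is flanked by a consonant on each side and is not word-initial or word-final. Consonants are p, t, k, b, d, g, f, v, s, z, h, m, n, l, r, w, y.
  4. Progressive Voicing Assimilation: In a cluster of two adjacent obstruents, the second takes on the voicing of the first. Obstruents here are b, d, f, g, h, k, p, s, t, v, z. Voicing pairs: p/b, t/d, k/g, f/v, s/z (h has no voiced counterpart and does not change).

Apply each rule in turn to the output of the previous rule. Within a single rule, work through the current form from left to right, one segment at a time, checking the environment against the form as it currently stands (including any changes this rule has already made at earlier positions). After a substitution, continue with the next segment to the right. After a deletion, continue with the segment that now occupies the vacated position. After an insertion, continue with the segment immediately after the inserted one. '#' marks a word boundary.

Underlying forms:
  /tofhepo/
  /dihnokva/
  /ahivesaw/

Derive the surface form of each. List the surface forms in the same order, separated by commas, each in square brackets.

/tofhepo/:
  1 Voicing Between Vowels: [tofhepo] → [tofhebo]
  2 Degemination: no change — [tofhebo]
  3 Syncope: no change — [tofhebo]
  4 Progressive Voicing Assimilation: no change — [tofhebo]
/dihnokva/:
  1 Voicing Between Vowels: no change — [dihnokva]
  2 Degemination: no change — [dihnokva]
  3 Syncope: [dihnokva] → [dhnokva]
  4 Progressive Voicing Assimilation: [dhnokva] → [dhnokfa]
/ahivesaw/:
  1 Voicing Between Vowels: no change — [ahivesaw]
  2 Degemination: no change — [ahivesaw]
  3 Syncope: [ahivesaw] → [ahvesaw]
  4 Progressive Voicing Assimilation: [ahvesaw] → [ahfesaw]

[tofhebo], [dhnokfa], [ahfesaw]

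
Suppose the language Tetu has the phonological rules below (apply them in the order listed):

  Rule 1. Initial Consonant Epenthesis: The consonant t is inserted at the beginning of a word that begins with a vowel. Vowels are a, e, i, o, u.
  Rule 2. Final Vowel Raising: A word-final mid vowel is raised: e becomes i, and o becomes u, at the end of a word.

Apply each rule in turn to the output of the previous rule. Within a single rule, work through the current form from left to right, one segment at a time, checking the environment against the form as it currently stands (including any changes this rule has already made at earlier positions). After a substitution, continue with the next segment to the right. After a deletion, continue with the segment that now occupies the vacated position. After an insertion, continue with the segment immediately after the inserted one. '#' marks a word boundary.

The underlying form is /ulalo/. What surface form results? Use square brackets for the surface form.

Rule 1 Initial Consonant Epenthesis: [ulalo] → [tulalo]
Rule 2 Final Vowel Raising: [tulalo] → [tulalu]

[tulalu]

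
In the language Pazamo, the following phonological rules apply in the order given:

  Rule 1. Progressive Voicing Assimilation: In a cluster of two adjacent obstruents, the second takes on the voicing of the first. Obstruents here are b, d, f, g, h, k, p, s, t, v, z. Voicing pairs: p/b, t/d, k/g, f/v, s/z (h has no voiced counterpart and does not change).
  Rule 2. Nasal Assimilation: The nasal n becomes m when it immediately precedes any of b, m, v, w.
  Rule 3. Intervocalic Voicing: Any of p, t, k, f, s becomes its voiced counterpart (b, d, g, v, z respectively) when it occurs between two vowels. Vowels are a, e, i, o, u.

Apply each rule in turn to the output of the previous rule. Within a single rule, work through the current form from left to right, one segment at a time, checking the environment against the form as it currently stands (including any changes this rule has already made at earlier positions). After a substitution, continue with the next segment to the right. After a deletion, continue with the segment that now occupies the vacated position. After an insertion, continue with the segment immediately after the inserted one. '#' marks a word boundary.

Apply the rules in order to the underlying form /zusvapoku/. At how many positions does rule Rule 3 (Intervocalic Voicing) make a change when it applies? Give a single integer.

Rule 1 Progressive Voicing Assimilation: [zusvapoku] → [zusfapoku]
Rule 2 Nasal Assimilation: no change — [zusfapoku]
Rule 3 Intervocalic Voicing: [zusfapoku] → [zusfabogu]
Rule Rule 3 changed 2 position(s).

2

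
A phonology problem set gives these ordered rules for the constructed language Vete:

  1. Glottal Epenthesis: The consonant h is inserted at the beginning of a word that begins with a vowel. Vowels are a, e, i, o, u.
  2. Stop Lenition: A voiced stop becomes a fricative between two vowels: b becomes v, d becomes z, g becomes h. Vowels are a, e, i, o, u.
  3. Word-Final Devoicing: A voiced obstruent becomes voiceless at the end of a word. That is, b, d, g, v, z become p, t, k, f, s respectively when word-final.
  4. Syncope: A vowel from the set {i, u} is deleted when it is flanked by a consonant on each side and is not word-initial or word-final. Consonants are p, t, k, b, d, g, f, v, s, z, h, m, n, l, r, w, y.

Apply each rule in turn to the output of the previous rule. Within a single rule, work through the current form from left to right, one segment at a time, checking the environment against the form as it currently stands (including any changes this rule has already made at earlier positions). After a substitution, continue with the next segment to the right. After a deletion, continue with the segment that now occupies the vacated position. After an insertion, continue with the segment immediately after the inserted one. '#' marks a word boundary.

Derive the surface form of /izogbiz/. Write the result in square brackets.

[hzogbs]

1 Glottal Epenthesis: [izogbiz] → [hizogbiz]
2 Stop Lenition: no change — [hizogbiz]
3 Word-Final Devoicing: [hizogbiz] → [hizogbis]
4 Syncope: [hizogbis] → [hzogbs]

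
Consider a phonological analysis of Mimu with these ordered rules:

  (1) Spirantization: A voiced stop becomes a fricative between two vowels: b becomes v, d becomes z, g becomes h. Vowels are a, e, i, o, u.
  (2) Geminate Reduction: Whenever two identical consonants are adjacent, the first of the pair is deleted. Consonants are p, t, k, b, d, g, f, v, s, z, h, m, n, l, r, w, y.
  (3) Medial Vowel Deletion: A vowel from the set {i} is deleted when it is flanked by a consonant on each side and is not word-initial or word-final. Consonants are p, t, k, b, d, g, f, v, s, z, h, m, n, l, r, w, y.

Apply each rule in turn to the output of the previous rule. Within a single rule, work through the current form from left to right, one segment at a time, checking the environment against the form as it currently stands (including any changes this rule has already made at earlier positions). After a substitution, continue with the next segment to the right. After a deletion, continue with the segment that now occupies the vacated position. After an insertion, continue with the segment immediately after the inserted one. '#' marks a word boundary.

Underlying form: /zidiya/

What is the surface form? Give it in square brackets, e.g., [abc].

(1) Spirantization: [zidiya] → [ziziya]
(2) Geminate Reduction: no change — [ziziya]
(3) Medial Vowel Deletion: [ziziya] → [zzya]

[zzya]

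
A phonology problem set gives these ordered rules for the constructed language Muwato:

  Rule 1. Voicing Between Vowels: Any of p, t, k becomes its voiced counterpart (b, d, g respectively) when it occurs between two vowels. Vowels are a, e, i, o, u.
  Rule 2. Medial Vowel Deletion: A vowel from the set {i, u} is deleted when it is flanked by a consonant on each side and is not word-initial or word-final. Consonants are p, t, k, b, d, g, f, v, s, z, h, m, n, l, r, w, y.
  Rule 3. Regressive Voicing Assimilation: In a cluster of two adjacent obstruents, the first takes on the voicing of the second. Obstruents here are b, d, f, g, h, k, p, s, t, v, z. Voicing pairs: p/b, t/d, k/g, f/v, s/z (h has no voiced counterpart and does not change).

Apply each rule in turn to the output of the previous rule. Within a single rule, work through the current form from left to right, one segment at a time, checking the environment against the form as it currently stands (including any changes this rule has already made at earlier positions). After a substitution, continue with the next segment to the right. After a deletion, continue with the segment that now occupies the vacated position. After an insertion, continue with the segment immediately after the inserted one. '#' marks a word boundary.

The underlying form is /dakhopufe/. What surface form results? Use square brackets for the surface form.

[dakhopfe]

Rule 1 Voicing Between Vowels: [dakhopufe] → [dakhobufe]
Rule 2 Medial Vowel Deletion: [dakhobufe] → [dakhobfe]
Rule 3 Regressive Voicing Assimilation: [dakhobfe] → [dakhopfe]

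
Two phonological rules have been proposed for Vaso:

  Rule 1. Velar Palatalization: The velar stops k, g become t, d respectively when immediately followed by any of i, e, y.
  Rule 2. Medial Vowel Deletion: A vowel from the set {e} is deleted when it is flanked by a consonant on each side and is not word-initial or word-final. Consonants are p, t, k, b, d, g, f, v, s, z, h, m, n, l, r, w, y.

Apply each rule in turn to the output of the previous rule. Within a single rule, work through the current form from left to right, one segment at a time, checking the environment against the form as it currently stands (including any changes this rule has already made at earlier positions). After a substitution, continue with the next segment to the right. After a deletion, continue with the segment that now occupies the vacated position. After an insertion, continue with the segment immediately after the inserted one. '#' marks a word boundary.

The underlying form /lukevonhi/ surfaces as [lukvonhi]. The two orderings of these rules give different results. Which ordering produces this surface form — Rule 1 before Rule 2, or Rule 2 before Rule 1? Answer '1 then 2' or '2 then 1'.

Order 1 then 2:
  1 Velar Palatalization: [lukevonhi] → [lutevonhi]
  2 Medial Vowel Deletion: [lutevonhi] → [lutvonhi]
  result: [lutvonhi]
Order 2 then 1:
  2 Medial Vowel Deletion: [lukevonhi] → [lukvonhi]
  1 Velar Palatalization: no change — [lukvonhi]
  result: [lukvonhi]

2 then 1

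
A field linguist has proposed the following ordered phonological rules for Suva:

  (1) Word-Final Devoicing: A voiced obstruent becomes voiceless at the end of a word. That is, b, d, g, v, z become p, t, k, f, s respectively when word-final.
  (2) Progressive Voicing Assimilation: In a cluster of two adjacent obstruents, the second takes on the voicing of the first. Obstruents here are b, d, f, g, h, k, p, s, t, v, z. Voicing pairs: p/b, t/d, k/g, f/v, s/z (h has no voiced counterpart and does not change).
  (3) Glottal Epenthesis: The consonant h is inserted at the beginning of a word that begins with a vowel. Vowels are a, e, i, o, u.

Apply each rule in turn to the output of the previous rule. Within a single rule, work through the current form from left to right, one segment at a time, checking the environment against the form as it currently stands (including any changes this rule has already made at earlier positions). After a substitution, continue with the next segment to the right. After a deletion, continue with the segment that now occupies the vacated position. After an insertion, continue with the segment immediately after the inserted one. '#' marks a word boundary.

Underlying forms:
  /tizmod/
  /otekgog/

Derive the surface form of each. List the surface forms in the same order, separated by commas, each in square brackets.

/tizmod/:
  (1) Word-Final Devoicing: [tizmod] → [tizmot]
  (2) Progressive Voicing Assimilation: no change — [tizmot]
  (3) Glottal Epenthesis: no change — [tizmot]
/otekgog/:
  (1) Word-Final Devoicing: [otekgog] → [otekgok]
  (2) Progressive Voicing Assimilation: [otekgok] → [otekkok]
  (3) Glottal Epenthesis: [otekkok] → [hotekkok]

[tizmot], [hotekkok]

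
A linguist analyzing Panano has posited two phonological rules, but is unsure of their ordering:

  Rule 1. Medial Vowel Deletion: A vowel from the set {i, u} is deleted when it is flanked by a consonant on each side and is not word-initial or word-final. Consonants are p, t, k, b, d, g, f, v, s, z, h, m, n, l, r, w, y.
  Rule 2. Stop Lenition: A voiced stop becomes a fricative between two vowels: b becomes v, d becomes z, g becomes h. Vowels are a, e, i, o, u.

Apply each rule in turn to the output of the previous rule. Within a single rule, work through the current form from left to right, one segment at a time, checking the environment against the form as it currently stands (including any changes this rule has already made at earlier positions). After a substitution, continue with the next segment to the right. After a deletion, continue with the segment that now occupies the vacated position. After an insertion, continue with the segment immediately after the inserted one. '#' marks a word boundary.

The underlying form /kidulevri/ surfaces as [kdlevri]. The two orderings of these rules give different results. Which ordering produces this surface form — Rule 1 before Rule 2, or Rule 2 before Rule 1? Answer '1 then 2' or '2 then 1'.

1 then 2

Order 1 then 2:
  1 Medial Vowel Deletion: [kidulevri] → [kdlevri]
  2 Stop Lenition: no change — [kdlevri]
  result: [kdlevri]
Order 2 then 1:
  2 Stop Lenition: [kidulevri] → [kizulevri]
  1 Medial Vowel Deletion: [kizulevri] → [kzlevri]
  result: [kzlevri]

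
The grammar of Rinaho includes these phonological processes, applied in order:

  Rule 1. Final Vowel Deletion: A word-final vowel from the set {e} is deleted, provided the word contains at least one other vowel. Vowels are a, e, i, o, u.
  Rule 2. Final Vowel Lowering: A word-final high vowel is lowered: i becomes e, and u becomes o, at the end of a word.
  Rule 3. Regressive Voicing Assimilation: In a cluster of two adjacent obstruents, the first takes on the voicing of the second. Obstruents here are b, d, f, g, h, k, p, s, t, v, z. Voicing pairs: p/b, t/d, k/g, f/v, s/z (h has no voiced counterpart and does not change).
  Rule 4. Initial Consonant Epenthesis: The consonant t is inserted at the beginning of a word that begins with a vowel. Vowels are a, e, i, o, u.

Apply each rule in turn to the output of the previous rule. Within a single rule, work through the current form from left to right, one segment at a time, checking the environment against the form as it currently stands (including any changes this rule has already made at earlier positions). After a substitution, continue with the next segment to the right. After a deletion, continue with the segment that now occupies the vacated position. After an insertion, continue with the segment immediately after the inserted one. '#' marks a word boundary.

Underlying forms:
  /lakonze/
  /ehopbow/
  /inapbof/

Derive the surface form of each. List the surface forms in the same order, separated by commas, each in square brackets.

[lakonz], [tehobbow], [tinabbof]

/lakonze/:
  Rule 1 Final Vowel Deletion: [lakonze] → [lakonz]
  Rule 2 Final Vowel Lowering: no change — [lakonz]
  Rule 3 Regressive Voicing Assimilation: no change — [lakonz]
  Rule 4 Initial Consonant Epenthesis: no change — [lakonz]
/ehopbow/:
  Rule 1 Final Vowel Deletion: no change — [ehopbow]
  Rule 2 Final Vowel Lowering: no change — [ehopbow]
  Rule 3 Regressive Voicing Assimilation: [ehopbow] → [ehobbow]
  Rule 4 Initial Consonant Epenthesis: [ehobbow] → [tehobbow]
/inapbof/:
  Rule 1 Final Vowel Deletion: no change — [inapbof]
  Rule 2 Final Vowel Lowering: no change — [inapbof]
  Rule 3 Regressive Voicing Assimilation: [inapbof] → [inabbof]
  Rule 4 Initial Consonant Epenthesis: [inabbof] → [tinabbof]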